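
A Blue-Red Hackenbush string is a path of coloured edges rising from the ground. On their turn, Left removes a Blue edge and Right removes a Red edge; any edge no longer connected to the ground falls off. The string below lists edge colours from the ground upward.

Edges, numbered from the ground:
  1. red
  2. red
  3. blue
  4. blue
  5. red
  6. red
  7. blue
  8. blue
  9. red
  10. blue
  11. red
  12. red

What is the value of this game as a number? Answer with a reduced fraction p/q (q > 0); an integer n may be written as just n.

edge 1 of 12 (red): {  | 0 } gives -1
edge 2 of 12 (red): {  | -1, 0 } gives -2
edge 3 of 12 (blue): { -2 | -1, 0 } gives -3/2
edge 4 of 12 (blue): { -2, -3/2 | -1, 0 } gives -5/4
edge 5 of 12 (red): { -2, -3/2 | -5/4, -1, 0 } gives -11/8
edge 6 of 12 (red): { -2, -3/2 | -11/8, -5/4, -1, 0 } gives -23/16
edge 7 of 12 (blue): { -2, -3/2, -23/16 | -11/8, -5/4, -1, 0 } gives -45/32
edge 8 of 12 (blue): { -2, -3/2, -23/16, -45/32 | -11/8, -5/4, -1, 0 } gives -89/64
edge 9 of 12 (red): { -2, -3/2, -23/16, -45/32 | -89/64, -11/8, -5/4, -1, 0 } gives -179/128
edge 10 of 12 (blue): { -2, -3/2, -23/16, -45/32, -179/128 | -89/64, -11/8, -5/4, -1, 0 } gives -357/256
edge 11 of 12 (red): { -2, -3/2, -23/16, -45/32, -179/128 | -357/256, -89/64, -11/8, -5/4, -1, 0 } gives -715/512
edge 12 of 12 (red): { -2, -3/2, -23/16, -45/32, -179/128 | -715/512, -357/256, -89/64, -11/8, -5/4, -1, 0 } gives -1431/1024

-1431/1024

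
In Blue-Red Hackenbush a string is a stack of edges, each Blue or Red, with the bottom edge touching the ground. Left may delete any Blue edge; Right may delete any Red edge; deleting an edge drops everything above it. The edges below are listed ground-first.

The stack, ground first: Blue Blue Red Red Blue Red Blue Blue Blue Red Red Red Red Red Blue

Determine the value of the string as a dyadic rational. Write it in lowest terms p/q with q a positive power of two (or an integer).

Prefix values for Blue Blue Red Red Blue Red Blue Blue Blue Red Red Red Red Red Blue via {L|R} + simplicity:
v_1 [B]  L=[0]  R=[none]  = 1
v_2 [BB]  L=[0, 1]  R=[none]  = 2
v_3 [BBR]  L=[0, 1]  R=[2]  = 3/2
v_4 [BBRR]  L=[0, 1]  R=[3/2, 2]  = 5/4
v_5 [BBRRB]  L=[0, 1, 5/4]  R=[3/2, 2]  = 11/8
v_6 [BBRRBR]  L=[0, 1, 5/4]  R=[11/8, 3/2, 2]  = 21/16
v_7 [BBRRBRB]  L=[0, 1, 5/4, 21/16]  R=[11/8, 3/2, 2]  = 43/32
v_8 [BBRRBRBB]  L=[0, 1, 5/4, 21/16, 43/32]  R=[11/8, 3/2, 2]  = 87/64
v_9 [BBRRBRBBB]  L=[0, 1, 5/4, 21/16, 43/32, 87/64]  R=[11/8, 3/2, 2]  = 175/128
v_10 [BBRRBRBBBR]  L=[0, 1, 5/4, 21/16, 43/32, 87/64]  R=[175/128, 11/8, 3/2, 2]  = 349/256
v_11 [BBRRBRBBBRR]  L=[0, 1, 5/4, 21/16, 43/32, 87/64]  R=[349/256, 175/128, 11/8, 3/2, 2]  = 697/512
v_12 [BBRRBRBBBRRR]  L=[0, 1, 5/4, 21/16, 43/32, 87/64]  R=[697/512, 349/256, 175/128, 11/8, 3/2, 2]  = 1393/1024
v_13 [BBRRBRBBBRRRR]  L=[0, 1, 5/4, 21/16, 43/32, 87/64]  R=[1393/1024, 697/512, 349/256, 175/128, 11/8, 3/2, 2]  = 2785/2048
v_14 [BBRRBRBBBRRRRR]  L=[0, 1, 5/4, 21/16, 43/32, 87/64]  R=[2785/2048, 1393/1024, 697/512, 349/256, 175/128, 11/8, 3/2, 2]  = 5569/4096
v_15 [BBRRBRBBBRRRRRB]  L=[0, 1, 5/4, 21/16, 43/32, 87/64, 5569/4096]  R=[2785/2048, 1393/1024, 697/512, 349/256, 175/128, 11/8, 3/2, 2]  = 11139/8192

11139/8192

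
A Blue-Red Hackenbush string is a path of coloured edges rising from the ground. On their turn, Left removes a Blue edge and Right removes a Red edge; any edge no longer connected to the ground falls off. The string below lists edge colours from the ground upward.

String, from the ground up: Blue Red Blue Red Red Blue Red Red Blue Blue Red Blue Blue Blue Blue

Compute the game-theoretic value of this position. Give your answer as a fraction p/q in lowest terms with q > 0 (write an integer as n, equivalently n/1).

9439/16384

Recurse on prefixes of the 15-edge string Blue Red Blue Red Red Blue Red Red Blue Blue Red Blue Blue Blue Blue:
value_1 [B]  L=[0]  R=[—]  -> 1
value_2 [BR]  L=[0]  R=[1]  -> 1/2
value_3 [BRB]  L=[0 1/2]  R=[1]  -> 3/4
value_4 [BRBR]  L=[0 1/2]  R=[3/4 1]  -> 5/8
value_5 [BRBRR]  L=[0 1/2]  R=[5/8 3/4 1]  -> 9/16
value_6 [BRBRRB]  L=[0 1/2 9/16]  R=[5/8 3/4 1]  -> 19/32
value_7 [BRBRRBR]  L=[0 1/2 9/16]  R=[19/32 5/8 3/4 1]  -> 37/64
value_8 [BRBRRBRR]  L=[0 1/2 9/16]  R=[37/64 19/32 5/8 3/4 1]  -> 73/128
value_9 [BRBRRBRRB]  L=[0 1/2 9/16 73/128]  R=[37/64 19/32 5/8 3/4 1]  -> 147/256
value_10 [BRBRRBRRBB]  L=[0 1/2 9/16 73/128 147/256]  R=[37/64 19/32 5/8 3/4 1]  -> 295/512
value_11 [BRBRRBRRBBR]  L=[0 1/2 9/16 73/128 147/256]  R=[295/512 37/64 19/32 5/8 3/4 1]  -> 589/1024
value_12 [BRBRRBRRBBRB]  L=[0 1/2 9/16 73/128 147/256 589/1024]  R=[295/512 37/64 19/32 5/8 3/4 1]  -> 1179/2048
value_13 [BRBRRBRRBBRBB]  L=[0 1/2 9/16 73/128 147/256 589/1024 1179/2048]  R=[295/512 37/64 19/32 5/8 3/4 1]  -> 2359/4096
value_14 [BRBRRBRRBBRBBB]  L=[0 1/2 9/16 73/128 147/256 589/1024 1179/2048 2359/4096]  R=[295/512 37/64 19/32 5/8 3/4 1]  -> 4719/8192
value_15 [BRBRRBRRBBRBBBB]  L=[0 1/2 9/16 73/128 147/256 589/1024 1179/2048 2359/4096 4719/8192]  R=[295/512 37/64 19/32 5/8 3/4 1]  -> 9439/16384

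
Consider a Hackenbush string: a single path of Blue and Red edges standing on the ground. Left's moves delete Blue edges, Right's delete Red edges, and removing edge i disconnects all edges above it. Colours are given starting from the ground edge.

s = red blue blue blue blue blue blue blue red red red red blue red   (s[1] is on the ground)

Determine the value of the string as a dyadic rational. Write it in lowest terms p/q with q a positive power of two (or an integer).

Prefix values for red blue blue blue blue blue blue blue red red red red blue red via {L|R} + simplicity:
value(r) = { (no moves) | 0 } — -1
value(rb) = { -1 | 0 } — -1/2
value(rbb) = { -1, -1/2 | 0 } — -1/4
value(rbbb) = { -1, -1/2, -1/4 | 0 } — -1/8
value(rbbbb) = { -1, -1/2, -1/4, -1/8 | 0 } — -1/16
value(rbbbbb) = { -1, -1/2, -1/4, -1/8, -1/16 | 0 } — -1/32
value(rbbbbbb) = { -1, -1/2, -1/4, -1/8, -1/16, -1/32 | 0 } — -1/64
value(rbbbbbbb) = { -1, -1/2, -1/4, -1/8, -1/16, -1/32, -1/64 | 0 } — -1/128
value(rbbbbbbbr) = { -1, -1/2, -1/4, -1/8, -1/16, -1/32, -1/64 | -1/128, 0 } — -3/256
value(rbbbbbbbrr) = { -1, -1/2, -1/4, -1/8, -1/16, -1/32, -1/64 | -3/256, -1/128, 0 } — -7/512
value(rbbbbbbbrrr) = { -1, -1/2, -1/4, -1/8, -1/16, -1/32, -1/64 | -7/512, -3/256, -1/128, 0 } — -15/1024
value(rbbbbbbbrrrr) = { -1, -1/2, -1/4, -1/8, -1/16, -1/32, -1/64 | -15/1024, -7/512, -3/256, -1/128, 0 } — -31/2048
value(rbbbbbbbrrrrb) = { -1, -1/2, -1/4, -1/8, -1/16, -1/32, -1/64, -31/2048 | -15/1024, -7/512, -3/256, -1/128, 0 } — -61/4096
value(rbbbbbbbrrrrbr) = { -1, -1/2, -1/4, -1/8, -1/16, -1/32, -1/64, -31/2048 | -61/4096, -15/1024, -7/512, -3/256, -1/128, 0 } — -123/8192

-123/8192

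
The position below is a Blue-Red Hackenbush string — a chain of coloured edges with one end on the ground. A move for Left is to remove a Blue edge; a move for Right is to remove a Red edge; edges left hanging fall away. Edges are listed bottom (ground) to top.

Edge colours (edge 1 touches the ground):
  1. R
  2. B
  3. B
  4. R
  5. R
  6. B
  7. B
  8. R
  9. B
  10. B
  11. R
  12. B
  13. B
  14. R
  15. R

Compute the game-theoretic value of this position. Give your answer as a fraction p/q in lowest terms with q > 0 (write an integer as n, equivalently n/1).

val(R) = { · | 0 } so -1
val(RB) = { -1 | 0 } so -1/2
val(RBB) = { -1; -1/2 | 0 } so -1/4
val(RBBR) = { -1; -1/2 | -1/4; 0 } so -3/8
val(RBBRR) = { -1; -1/2 | -3/8; -1/4; 0 } so -7/16
val(RBBRRB) = { -1; -1/2; -7/16 | -3/8; -1/4; 0 } so -13/32
val(RBBRRBB) = { -1; -1/2; -7/16; -13/32 | -3/8; -1/4; 0 } so -25/64
val(RBBRRBBR) = { -1; -1/2; -7/16; -13/32 | -25/64; -3/8; -1/4; 0 } so -51/128
val(RBBRRBBRB) = { -1; -1/2; -7/16; -13/32; -51/128 | -25/64; -3/8; -1/4; 0 } so -101/256
val(RBBRRBBRBB) = { -1; -1/2; -7/16; -13/32; -51/128; -101/256 | -25/64; -3/8; -1/4; 0 } so -201/512
val(RBBRRBBRBBR) = { -1; -1/2; -7/16; -13/32; -51/128; -101/256 | -201/512; -25/64; -3/8; -1/4; 0 } so -403/1024
val(RBBRRBBRBBRB) = { -1; -1/2; -7/16; -13/32; -51/128; -101/256; -403/1024 | -201/512; -25/64; -3/8; -1/4; 0 } so -805/2048
val(RBBRRBBRBBRBB) = { -1; -1/2; -7/16; -13/32; -51/128; -101/256; -403/1024; -805/2048 | -201/512; -25/64; -3/8; -1/4; 0 } so -1609/4096
val(RBBRRBBRBBRBBR) = { -1; -1/2; -7/16; -13/32; -51/128; -101/256; -403/1024; -805/2048 | -1609/4096; -201/512; -25/64; -3/8; -1/4; 0 } so -3219/8192
val(RBBRRBBRBBRBBRR) = { -1; -1/2; -7/16; -13/32; -51/128; -101/256; -403/1024; -805/2048 | -3219/8192; -1609/4096; -201/512; -25/64; -3/8; -1/4; 0 } so -6439/16384

-6439/16384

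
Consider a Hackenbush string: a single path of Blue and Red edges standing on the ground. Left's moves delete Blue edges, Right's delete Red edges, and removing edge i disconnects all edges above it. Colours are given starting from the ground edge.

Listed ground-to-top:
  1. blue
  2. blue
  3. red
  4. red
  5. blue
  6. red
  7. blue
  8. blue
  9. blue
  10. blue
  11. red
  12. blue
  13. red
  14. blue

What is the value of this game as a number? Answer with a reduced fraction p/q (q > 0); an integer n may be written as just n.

5611/4096

1 of 14 · b · max L 0 · min R +∞ → 1
2 of 14 · bb · max L 1 · min R +∞ → 2
3 of 14 · bbr · max L 1 · min R 2 → 3/2
4 of 14 · bbrr · max L 1 · min R 3/2 → 5/4
5 of 14 · bbrrb · max L 5/4 · min R 3/2 → 11/8
6 of 14 · bbrrbr · max L 5/4 · min R 11/8 → 21/16
7 of 14 · bbrrbrb · max L 21/16 · min R 11/8 → 43/32
8 of 14 · bbrrbrbb · max L 43/32 · min R 11/8 → 87/64
9 of 14 · bbrrbrbbb · max L 87/64 · min R 11/8 → 175/128
10 of 14 · bbrrbrbbbb · max L 175/128 · min R 11/8 → 351/256
11 of 14 · bbrrbrbbbbr · max L 175/128 · min R 351/256 → 701/512
12 of 14 · bbrrbrbbbbrb · max L 701/512 · min R 351/256 → 1403/1024
13 of 14 · bbrrbrbbbbrbr · max L 701/512 · min R 1403/1024 → 2805/2048
14 of 14 · bbrrbrbbbbrbrb · max L 2805/2048 · min R 1403/1024 → 5611/4096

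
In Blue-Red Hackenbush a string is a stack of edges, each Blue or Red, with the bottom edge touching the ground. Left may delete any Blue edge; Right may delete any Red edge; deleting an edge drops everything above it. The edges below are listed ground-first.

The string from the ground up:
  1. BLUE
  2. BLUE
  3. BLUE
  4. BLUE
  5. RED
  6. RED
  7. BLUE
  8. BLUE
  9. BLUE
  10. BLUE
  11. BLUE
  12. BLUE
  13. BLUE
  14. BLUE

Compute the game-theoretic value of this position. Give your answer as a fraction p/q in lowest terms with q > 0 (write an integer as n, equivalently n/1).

Recurse on prefixes of the 14-edge string BLUE BLUE BLUE BLUE RED RED BLUE BLUE BLUE BLUE BLUE BLUE BLUE BLUE:
value_1 [B]  L=[0]  R=[none]  -> 1
value_2 [BB]  L=[0,1]  R=[none]  -> 2
value_3 [BBB]  L=[0,1,2]  R=[none]  -> 3
value_4 [BBBB]  L=[0,1,2,3]  R=[none]  -> 4
value_5 [BBBBR]  L=[0,1,2,3]  R=[4]  -> 7/2
value_6 [BBBBRR]  L=[0,1,2,3]  R=[7/2,4]  -> 13/4
value_7 [BBBBRRB]  L=[0,1,2,3,13/4]  R=[7/2,4]  -> 27/8
value_8 [BBBBRRBB]  L=[0,1,2,3,13/4,27/8]  R=[7/2,4]  -> 55/16
value_9 [BBBBRRBBB]  L=[0,1,2,3,13/4,27/8,55/16]  R=[7/2,4]  -> 111/32
value_10 [BBBBRRBBBB]  L=[0,1,2,3,13/4,27/8,55/16,111/32]  R=[7/2,4]  -> 223/64
value_11 [BBBBRRBBBBB]  L=[0,1,2,3,13/4,27/8,55/16,111/32,223/64]  R=[7/2,4]  -> 447/128
value_12 [BBBBRRBBBBBB]  L=[0,1,2,3,13/4,27/8,55/16,111/32,223/64,447/128]  R=[7/2,4]  -> 895/256
value_13 [BBBBRRBBBBBBB]  L=[0,1,2,3,13/4,27/8,55/16,111/32,223/64,447/128,895/256]  R=[7/2,4]  -> 1791/512
value_14 [BBBBRRBBBBBBBB]  L=[0,1,2,3,13/4,27/8,55/16,111/32,223/64,447/128,895/256,1791/512]  R=[7/2,4]  -> 3583/1024

3583/1024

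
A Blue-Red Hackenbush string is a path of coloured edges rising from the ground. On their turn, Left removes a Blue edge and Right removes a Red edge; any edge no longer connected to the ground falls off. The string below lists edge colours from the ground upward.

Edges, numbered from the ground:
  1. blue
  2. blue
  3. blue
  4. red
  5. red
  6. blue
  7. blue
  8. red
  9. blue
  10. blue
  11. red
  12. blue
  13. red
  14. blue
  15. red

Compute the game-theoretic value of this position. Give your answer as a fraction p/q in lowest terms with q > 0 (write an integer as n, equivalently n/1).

9941/4096

edge 1 of 15 (blue): { 0 | (no moves) } gives 1
edge 2 of 15 (blue): { 0 1 | (no moves) } gives 2
edge 3 of 15 (blue): { 0 1 2 | (no moves) } gives 3
edge 4 of 15 (red): { 0 1 2 | 3 } gives 5/2
edge 5 of 15 (red): { 0 1 2 | 5/2 3 } gives 9/4
edge 6 of 15 (blue): { 0 1 2 9/4 | 5/2 3 } gives 19/8
edge 7 of 15 (blue): { 0 1 2 9/4 19/8 | 5/2 3 } gives 39/16
edge 8 of 15 (red): { 0 1 2 9/4 19/8 | 39/16 5/2 3 } gives 77/32
edge 9 of 15 (blue): { 0 1 2 9/4 19/8 77/32 | 39/16 5/2 3 } gives 155/64
edge 10 of 15 (blue): { 0 1 2 9/4 19/8 77/32 155/64 | 39/16 5/2 3 } gives 311/128
edge 11 of 15 (red): { 0 1 2 9/4 19/8 77/32 155/64 | 311/128 39/16 5/2 3 } gives 621/256
edge 12 of 15 (blue): { 0 1 2 9/4 19/8 77/32 155/64 621/256 | 311/128 39/16 5/2 3 } gives 1243/512
edge 13 of 15 (red): { 0 1 2 9/4 19/8 77/32 155/64 621/256 | 1243/512 311/128 39/16 5/2 3 } gives 2485/1024
edge 14 of 15 (blue): { 0 1 2 9/4 19/8 77/32 155/64 621/256 2485/1024 | 1243/512 311/128 39/16 5/2 3 } gives 4971/2048
edge 15 of 15 (red): { 0 1 2 9/4 19/8 77/32 155/64 621/256 2485/1024 | 4971/2048 1243/512 311/128 39/16 5/2 3 } gives 9941/4096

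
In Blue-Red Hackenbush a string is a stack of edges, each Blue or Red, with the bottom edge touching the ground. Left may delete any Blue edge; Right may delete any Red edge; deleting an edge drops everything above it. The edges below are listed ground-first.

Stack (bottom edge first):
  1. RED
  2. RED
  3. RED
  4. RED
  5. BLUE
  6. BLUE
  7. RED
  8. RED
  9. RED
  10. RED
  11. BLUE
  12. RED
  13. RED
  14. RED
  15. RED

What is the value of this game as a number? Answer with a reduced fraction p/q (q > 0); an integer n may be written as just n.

-7135/2048

step 1: add RED to get R; options L={ ∅ } R={ 0 } -> -1
step 2: add RED to get RR; options L={ ∅ } R={ -1,0 } -> -2
step 3: add RED to get RRR; options L={ ∅ } R={ -2,-1,0 } -> -3
step 4: add RED to get RRRR; options L={ ∅ } R={ -3,-2,-1,0 } -> -4
step 5: add BLUE to get RRRRB; options L={ -4 } R={ -3,-2,-1,0 } -> -7/2
step 6: add BLUE to get RRRRBB; options L={ -4,-7/2 } R={ -3,-2,-1,0 } -> -13/4
step 7: add RED to get RRRRBBR; options L={ -4,-7/2 } R={ -13/4,-3,-2,-1,0 } -> -27/8
step 8: add RED to get RRRRBBRR; options L={ -4,-7/2 } R={ -27/8,-13/4,-3,-2,-1,0 } -> -55/16
step 9: add RED to get RRRRBBRRR; options L={ -4,-7/2 } R={ -55/16,-27/8,-13/4,-3,-2,-1,0 } -> -111/32
step 10: add RED to get RRRRBBRRRR; options L={ -4,-7/2 } R={ -111/32,-55/16,-27/8,-13/4,-3,-2,-1,0 } -> -223/64
step 11: add BLUE to get RRRRBBRRRRB; options L={ -4,-7/2,-223/64 } R={ -111/32,-55/16,-27/8,-13/4,-3,-2,-1,0 } -> -445/128
step 12: add RED to get RRRRBBRRRRBR; options L={ -4,-7/2,-223/64 } R={ -445/128,-111/32,-55/16,-27/8,-13/4,-3,-2,-1,0 } -> -891/256
step 13: add RED to get RRRRBBRRRRBRR; options L={ -4,-7/2,-223/64 } R={ -891/256,-445/128,-111/32,-55/16,-27/8,-13/4,-3,-2,-1,0 } -> -1783/512
step 14: add RED to get RRRRBBRRRRBRRR; options L={ -4,-7/2,-223/64 } R={ -1783/512,-891/256,-445/128,-111/32,-55/16,-27/8,-13/4,-3,-2,-1,0 } -> -3567/1024
step 15: add RED to get RRRRBBRRRRBRRRR; options L={ -4,-7/2,-223/64 } R={ -3567/1024,-1783/512,-891/256,-445/128,-111/32,-55/16,-27/8,-13/4,-3,-2,-1,0 } -> -7135/2048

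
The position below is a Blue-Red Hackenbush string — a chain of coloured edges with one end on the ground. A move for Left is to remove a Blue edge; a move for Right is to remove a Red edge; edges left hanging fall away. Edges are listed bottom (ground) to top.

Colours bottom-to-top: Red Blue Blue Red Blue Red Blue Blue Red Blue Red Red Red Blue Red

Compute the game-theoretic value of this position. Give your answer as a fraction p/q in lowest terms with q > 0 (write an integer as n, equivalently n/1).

-5307/16384

R: Left {  }, Right { 0 } so simplest -1
RB: Left { -1 }, Right { 0 } so simplest -1/2
RBB: Left { -1,-1/2 }, Right { 0 } so simplest -1/4
RBBR: Left { -1,-1/2 }, Right { -1/4,0 } so simplest -3/8
RBBRB: Left { -1,-1/2,-3/8 }, Right { -1/4,0 } so simplest -5/16
RBBRBR: Left { -1,-1/2,-3/8 }, Right { -5/16,-1/4,0 } so simplest -11/32
RBBRBRB: Left { -1,-1/2,-3/8,-11/32 }, Right { -5/16,-1/4,0 } so simplest -21/64
RBBRBRBB: Left { -1,-1/2,-3/8,-11/32,-21/64 }, Right { -5/16,-1/4,0 } so simplest -41/128
RBBRBRBBR: Left { -1,-1/2,-3/8,-11/32,-21/64 }, Right { -41/128,-5/16,-1/4,0 } so simplest -83/256
RBBRBRBBRB: Left { -1,-1/2,-3/8,-11/32,-21/64,-83/256 }, Right { -41/128,-5/16,-1/4,0 } so simplest -165/512
RBBRBRBBRBR: Left { -1,-1/2,-3/8,-11/32,-21/64,-83/256 }, Right { -165/512,-41/128,-5/16,-1/4,0 } so simplest -331/1024
RBBRBRBBRBRR: Left { -1,-1/2,-3/8,-11/32,-21/64,-83/256 }, Right { -331/1024,-165/512,-41/128,-5/16,-1/4,0 } so simplest -663/2048
RBBRBRBBRBRRR: Left { -1,-1/2,-3/8,-11/32,-21/64,-83/256 }, Right { -663/2048,-331/1024,-165/512,-41/128,-5/16,-1/4,0 } so simplest -1327/4096
RBBRBRBBRBRRRB: Left { -1,-1/2,-3/8,-11/32,-21/64,-83/256,-1327/4096 }, Right { -663/2048,-331/1024,-165/512,-41/128,-5/16,-1/4,0 } so simplest -2653/8192
RBBRBRBBRBRRRBR: Left { -1,-1/2,-3/8,-11/32,-21/64,-83/256,-1327/4096 }, Right { -2653/8192,-663/2048,-331/1024,-165/512,-41/128,-5/16,-1/4,0 } so simplest -5307/16384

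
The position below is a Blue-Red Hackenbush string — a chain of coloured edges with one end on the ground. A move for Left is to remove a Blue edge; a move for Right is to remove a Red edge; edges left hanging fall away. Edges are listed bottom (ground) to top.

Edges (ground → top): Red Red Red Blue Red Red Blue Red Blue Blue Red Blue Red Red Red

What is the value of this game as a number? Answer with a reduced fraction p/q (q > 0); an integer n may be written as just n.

-11567/4096

G(R) = { (no moves) | 0 } — -1
G(RR) = { (no moves) | -1, 0 } — -2
G(RRR) = { (no moves) | -2, -1, 0 } — -3
G(RRRB) = { -3 | -2, -1, 0 } — -5/2
G(RRRBR) = { -3 | -5/2, -2, -1, 0 } — -11/4
G(RRRBRR) = { -3 | -11/4, -5/2, -2, -1, 0 } — -23/8
G(RRRBRRB) = { -3, -23/8 | -11/4, -5/2, -2, -1, 0 } — -45/16
G(RRRBRRBR) = { -3, -23/8 | -45/16, -11/4, -5/2, -2, -1, 0 } — -91/32
G(RRRBRRBRB) = { -3, -23/8, -91/32 | -45/16, -11/4, -5/2, -2, -1, 0 } — -181/64
G(RRRBRRBRBB) = { -3, -23/8, -91/32, -181/64 | -45/16, -11/4, -5/2, -2, -1, 0 } — -361/128
G(RRRBRRBRBBR) = { -3, -23/8, -91/32, -181/64 | -361/128, -45/16, -11/4, -5/2, -2, -1, 0 } — -723/256
G(RRRBRRBRBBRB) = { -3, -23/8, -91/32, -181/64, -723/256 | -361/128, -45/16, -11/4, -5/2, -2, -1, 0 } — -1445/512
G(RRRBRRBRBBRBR) = { -3, -23/8, -91/32, -181/64, -723/256 | -1445/512, -361/128, -45/16, -11/4, -5/2, -2, -1, 0 } — -2891/1024
G(RRRBRRBRBBRBRR) = { -3, -23/8, -91/32, -181/64, -723/256 | -2891/1024, -1445/512, -361/128, -45/16, -11/4, -5/2, -2, -1, 0 } — -5783/2048
G(RRRBRRBRBBRBRRR) = { -3, -23/8, -91/32, -181/64, -723/256 | -5783/2048, -2891/1024, -1445/512, -361/128, -45/16, -11/4, -5/2, -2, -1, 0 } — -11567/4096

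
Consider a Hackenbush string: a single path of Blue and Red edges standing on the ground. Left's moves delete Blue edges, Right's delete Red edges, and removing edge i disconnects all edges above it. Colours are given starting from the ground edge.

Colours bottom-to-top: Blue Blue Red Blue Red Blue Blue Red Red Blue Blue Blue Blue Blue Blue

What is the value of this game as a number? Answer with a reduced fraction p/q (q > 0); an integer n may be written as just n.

13951/8192

edge 1 of 15 (Blue): { 0 |  } gives 1
edge 2 of 15 (Blue): { 0,1 |  } gives 2
edge 3 of 15 (Red): { 0,1 | 2 } gives 3/2
edge 4 of 15 (Blue): { 0,1,3/2 | 2 } gives 7/4
edge 5 of 15 (Red): { 0,1,3/2 | 7/4,2 } gives 13/8
edge 6 of 15 (Blue): { 0,1,3/2,13/8 | 7/4,2 } gives 27/16
edge 7 of 15 (Blue): { 0,1,3/2,13/8,27/16 | 7/4,2 } gives 55/32
edge 8 of 15 (Red): { 0,1,3/2,13/8,27/16 | 55/32,7/4,2 } gives 109/64
edge 9 of 15 (Red): { 0,1,3/2,13/8,27/16 | 109/64,55/32,7/4,2 } gives 217/128
edge 10 of 15 (Blue): { 0,1,3/2,13/8,27/16,217/128 | 109/64,55/32,7/4,2 } gives 435/256
edge 11 of 15 (Blue): { 0,1,3/2,13/8,27/16,217/128,435/256 | 109/64,55/32,7/4,2 } gives 871/512
edge 12 of 15 (Blue): { 0,1,3/2,13/8,27/16,217/128,435/256,871/512 | 109/64,55/32,7/4,2 } gives 1743/1024
edge 13 of 15 (Blue): { 0,1,3/2,13/8,27/16,217/128,435/256,871/512,1743/1024 | 109/64,55/32,7/4,2 } gives 3487/2048
edge 14 of 15 (Blue): { 0,1,3/2,13/8,27/16,217/128,435/256,871/512,1743/1024,3487/2048 | 109/64,55/32,7/4,2 } gives 6975/4096
edge 15 of 15 (Blue): { 0,1,3/2,13/8,27/16,217/128,435/256,871/512,1743/1024,3487/2048,6975/4096 | 109/64,55/32,7/4,2 } gives 13951/8192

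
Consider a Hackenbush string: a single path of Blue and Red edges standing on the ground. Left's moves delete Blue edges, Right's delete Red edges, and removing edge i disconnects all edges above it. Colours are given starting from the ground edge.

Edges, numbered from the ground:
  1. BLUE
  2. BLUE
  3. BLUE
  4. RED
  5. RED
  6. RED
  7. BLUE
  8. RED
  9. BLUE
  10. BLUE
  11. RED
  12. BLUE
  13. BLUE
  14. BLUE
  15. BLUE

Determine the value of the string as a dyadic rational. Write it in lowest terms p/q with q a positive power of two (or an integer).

Build G(s[:k]) for k = 1..15, string s = BLUE BLUE BLUE RED RED RED BLUE RED BLUE BLUE RED BLUE BLUE BLUE BLUE.
edge 1 of 15 (BLUE): { 0 | — } => 1
edge 2 of 15 (BLUE): { 0 1 | — } => 2
edge 3 of 15 (BLUE): { 0 1 2 | — } => 3
edge 4 of 15 (RED): { 0 1 2 | 3 } => 5/2
edge 5 of 15 (RED): { 0 1 2 | 5/2 3 } => 9/4
edge 6 of 15 (RED): { 0 1 2 | 9/4 5/2 3 } => 17/8
edge 7 of 15 (BLUE): { 0 1 2 17/8 | 9/4 5/2 3 } => 35/16
edge 8 of 15 (RED): { 0 1 2 17/8 | 35/16 9/4 5/2 3 } => 69/32
edge 9 of 15 (BLUE): { 0 1 2 17/8 69/32 | 35/16 9/4 5/2 3 } => 139/64
edge 10 of 15 (BLUE): { 0 1 2 17/8 69/32 139/64 | 35/16 9/4 5/2 3 } => 279/128
edge 11 of 15 (RED): { 0 1 2 17/8 69/32 139/64 | 279/128 35/16 9/4 5/2 3 } => 557/256
edge 12 of 15 (BLUE): { 0 1 2 17/8 69/32 139/64 557/256 | 279/128 35/16 9/4 5/2 3 } => 1115/512
edge 13 of 15 (BLUE): { 0 1 2 17/8 69/32 139/64 557/256 1115/512 | 279/128 35/16 9/4 5/2 3 } => 2231/1024
edge 14 of 15 (BLUE): { 0 1 2 17/8 69/32 139/64 557/256 1115/512 2231/1024 | 279/128 35/16 9/4 5/2 3 } => 4463/2048
edge 15 of 15 (BLUE): { 0 1 2 17/8 69/32 139/64 557/256 1115/512 2231/1024 4463/2048 | 279/128 35/16 9/4 5/2 3 } => 8927/4096

8927/4096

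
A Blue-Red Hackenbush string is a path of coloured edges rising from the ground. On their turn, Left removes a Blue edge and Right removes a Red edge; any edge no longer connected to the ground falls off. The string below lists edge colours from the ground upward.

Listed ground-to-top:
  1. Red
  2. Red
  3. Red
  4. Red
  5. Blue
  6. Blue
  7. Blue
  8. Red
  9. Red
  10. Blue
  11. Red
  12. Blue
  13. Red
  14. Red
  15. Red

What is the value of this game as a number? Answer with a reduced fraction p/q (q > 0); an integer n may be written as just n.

-6575/2048

Prefix values for Red Red Red Red Blue Blue Blue Red Red Blue Red Blue Red Red Red via {L|R} + simplicity:
R: Left { · }, Right { 0 } => simplest -1
RR: Left { · }, Right { -1,0 } => simplest -2
RRR: Left { · }, Right { -2,-1,0 } => simplest -3
RRRR: Left { · }, Right { -3,-2,-1,0 } => simplest -4
RRRRB: Left { -4 }, Right { -3,-2,-1,0 } => simplest -7/2
RRRRBB: Left { -4,-7/2 }, Right { -3,-2,-1,0 } => simplest -13/4
RRRRBBB: Left { -4,-7/2,-13/4 }, Right { -3,-2,-1,0 } => simplest -25/8
RRRRBBBR: Left { -4,-7/2,-13/4 }, Right { -25/8,-3,-2,-1,0 } => simplest -51/16
RRRRBBBRR: Left { -4,-7/2,-13/4 }, Right { -51/16,-25/8,-3,-2,-1,0 } => simplest -103/32
RRRRBBBRRB: Left { -4,-7/2,-13/4,-103/32 }, Right { -51/16,-25/8,-3,-2,-1,0 } => simplest -205/64
RRRRBBBRRBR: Left { -4,-7/2,-13/4,-103/32 }, Right { -205/64,-51/16,-25/8,-3,-2,-1,0 } => simplest -411/128
RRRRBBBRRBRB: Left { -4,-7/2,-13/4,-103/32,-411/128 }, Right { -205/64,-51/16,-25/8,-3,-2,-1,0 } => simplest -821/256
RRRRBBBRRBRBR: Left { -4,-7/2,-13/4,-103/32,-411/128 }, Right { -821/256,-205/64,-51/16,-25/8,-3,-2,-1,0 } => simplest -1643/512
RRRRBBBRRBRBRR: Left { -4,-7/2,-13/4,-103/32,-411/128 }, Right { -1643/512,-821/256,-205/64,-51/16,-25/8,-3,-2,-1,0 } => simplest -3287/1024
RRRRBBBRRBRBRRR: Left { -4,-7/2,-13/4,-103/32,-411/128 }, Right { -3287/1024,-1643/512,-821/256,-205/64,-51/16,-25/8,-3,-2,-1,0 } => simplest -6575/2048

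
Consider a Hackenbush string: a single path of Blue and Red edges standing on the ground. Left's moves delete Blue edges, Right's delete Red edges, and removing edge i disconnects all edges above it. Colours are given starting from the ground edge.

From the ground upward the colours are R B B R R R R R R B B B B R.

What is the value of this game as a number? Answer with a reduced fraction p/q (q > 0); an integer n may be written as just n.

Recurse on prefixes of the 14-edge string R B B R R R R R R B B B B R:
G(R) = { none | 0 } → -1
G(RB) = { -1 | 0 } → -1/2
G(RBB) = { -1; -1/2 | 0 } → -1/4
G(RBBR) = { -1; -1/2 | -1/4; 0 } → -3/8
G(RBBRR) = { -1; -1/2 | -3/8; -1/4; 0 } → -7/16
G(RBBRRR) = { -1; -1/2 | -7/16; -3/8; -1/4; 0 } → -15/32
G(RBBRRRR) = { -1; -1/2 | -15/32; -7/16; -3/8; -1/4; 0 } → -31/64
G(RBBRRRRR) = { -1; -1/2 | -31/64; -15/32; -7/16; -3/8; -1/4; 0 } → -63/128
G(RBBRRRRRR) = { -1; -1/2 | -63/128; -31/64; -15/32; -7/16; -3/8; -1/4; 0 } → -127/256
G(RBBRRRRRRB) = { -1; -1/2; -127/256 | -63/128; -31/64; -15/32; -7/16; -3/8; -1/4; 0 } → -253/512
G(RBBRRRRRRBB) = { -1; -1/2; -127/256; -253/512 | -63/128; -31/64; -15/32; -7/16; -3/8; -1/4; 0 } → -505/1024
G(RBBRRRRRRBBB) = { -1; -1/2; -127/256; -253/512; -505/1024 | -63/128; -31/64; -15/32; -7/16; -3/8; -1/4; 0 } → -1009/2048
G(RBBRRRRRRBBBB) = { -1; -1/2; -127/256; -253/512; -505/1024; -1009/2048 | -63/128; -31/64; -15/32; -7/16; -3/8; -1/4; 0 } → -2017/4096
G(RBBRRRRRRBBBBR) = { -1; -1/2; -127/256; -253/512; -505/1024; -1009/2048 | -2017/4096; -63/128; -31/64; -15/32; -7/16; -3/8; -1/4; 0 } → -4035/8192

-4035/8192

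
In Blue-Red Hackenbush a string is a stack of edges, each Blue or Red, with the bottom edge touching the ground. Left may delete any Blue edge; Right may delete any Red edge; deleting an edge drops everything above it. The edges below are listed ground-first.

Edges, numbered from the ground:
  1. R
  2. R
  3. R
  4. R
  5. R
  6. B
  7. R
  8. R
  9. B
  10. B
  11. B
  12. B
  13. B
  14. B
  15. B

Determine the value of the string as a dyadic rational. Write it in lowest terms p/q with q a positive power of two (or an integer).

Recurse on prefixes of the 15-edge string R R R R R B R R B B B B B B B:
step 1: add R to get R; options L={ (no moves) } R={ 0 } ⇒ -1
step 2: add R to get RR; options L={ (no moves) } R={ -1, 0 } ⇒ -2
step 3: add R to get RRR; options L={ (no moves) } R={ -2, -1, 0 } ⇒ -3
step 4: add R to get RRRR; options L={ (no moves) } R={ -3, -2, -1, 0 } ⇒ -4
step 5: add R to get RRRRR; options L={ (no moves) } R={ -4, -3, -2, -1, 0 } ⇒ -5
step 6: add B to get RRRRRB; options L={ -5 } R={ -4, -3, -2, -1, 0 } ⇒ -9/2
step 7: add R to get RRRRRBR; options L={ -5 } R={ -9/2, -4, -3, -2, -1, 0 } ⇒ -19/4
step 8: add R to get RRRRRBRR; options L={ -5 } R={ -19/4, -9/2, -4, -3, -2, -1, 0 } ⇒ -39/8
step 9: add B to get RRRRRBRRB; options L={ -5, -39/8 } R={ -19/4, -9/2, -4, -3, -2, -1, 0 } ⇒ -77/16
step 10: add B to get RRRRRBRRBB; options L={ -5, -39/8, -77/16 } R={ -19/4, -9/2, -4, -3, -2, -1, 0 } ⇒ -153/32
step 11: add B to get RRRRRBRRBBB; options L={ -5, -39/8, -77/16, -153/32 } R={ -19/4, -9/2, -4, -3, -2, -1, 0 } ⇒ -305/64
step 12: add B to get RRRRRBRRBBBB; options L={ -5, -39/8, -77/16, -153/32, -305/64 } R={ -19/4, -9/2, -4, -3, -2, -1, 0 } ⇒ -609/128
step 13: add B to get RRRRRBRRBBBBB; options L={ -5, -39/8, -77/16, -153/32, -305/64, -609/128 } R={ -19/4, -9/2, -4, -3, -2, -1, 0 } ⇒ -1217/256
step 14: add B to get RRRRRBRRBBBBBB; options L={ -5, -39/8, -77/16, -153/32, -305/64, -609/128, -1217/256 } R={ -19/4, -9/2, -4, -3, -2, -1, 0 } ⇒ -2433/512
step 15: add B to get RRRRRBRRBBBBBBB; options L={ -5, -39/8, -77/16, -153/32, -305/64, -609/128, -1217/256, -2433/512 } R={ -19/4, -9/2, -4, -3, -2, -1, 0 } ⇒ -4865/1024

-4865/1024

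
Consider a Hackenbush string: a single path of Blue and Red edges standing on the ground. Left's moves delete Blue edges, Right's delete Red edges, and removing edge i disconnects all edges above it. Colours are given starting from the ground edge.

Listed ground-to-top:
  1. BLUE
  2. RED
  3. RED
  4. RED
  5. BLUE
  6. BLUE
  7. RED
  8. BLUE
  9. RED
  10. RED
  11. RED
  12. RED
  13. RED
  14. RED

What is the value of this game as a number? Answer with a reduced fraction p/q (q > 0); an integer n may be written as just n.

1665/8192

Prefix values for BLUE RED RED RED BLUE BLUE RED BLUE RED RED RED RED RED RED via {L|R} + simplicity:
value(B) = { 0 |  } ⇒ 1
value(BR) = { 0 | 1 } ⇒ 1/2
value(BRR) = { 0 | 1/2, 1 } ⇒ 1/4
value(BRRR) = { 0 | 1/4, 1/2, 1 } ⇒ 1/8
value(BRRRB) = { 0, 1/8 | 1/4, 1/2, 1 } ⇒ 3/16
value(BRRRBB) = { 0, 1/8, 3/16 | 1/4, 1/2, 1 } ⇒ 7/32
value(BRRRBBR) = { 0, 1/8, 3/16 | 7/32, 1/4, 1/2, 1 } ⇒ 13/64
value(BRRRBBRB) = { 0, 1/8, 3/16, 13/64 | 7/32, 1/4, 1/2, 1 } ⇒ 27/128
value(BRRRBBRBR) = { 0, 1/8, 3/16, 13/64 | 27/128, 7/32, 1/4, 1/2, 1 } ⇒ 53/256
value(BRRRBBRBRR) = { 0, 1/8, 3/16, 13/64 | 53/256, 27/128, 7/32, 1/4, 1/2, 1 } ⇒ 105/512
value(BRRRBBRBRRR) = { 0, 1/8, 3/16, 13/64 | 105/512, 53/256, 27/128, 7/32, 1/4, 1/2, 1 } ⇒ 209/1024
value(BRRRBBRBRRRR) = { 0, 1/8, 3/16, 13/64 | 209/1024, 105/512, 53/256, 27/128, 7/32, 1/4, 1/2, 1 } ⇒ 417/2048
value(BRRRBBRBRRRRR) = { 0, 1/8, 3/16, 13/64 | 417/2048, 209/1024, 105/512, 53/256, 27/128, 7/32, 1/4, 1/2, 1 } ⇒ 833/4096
value(BRRRBBRBRRRRRR) = { 0, 1/8, 3/16, 13/64 | 833/4096, 417/2048, 209/1024, 105/512, 53/256, 27/128, 7/32, 1/4, 1/2, 1 } ⇒ 1665/8192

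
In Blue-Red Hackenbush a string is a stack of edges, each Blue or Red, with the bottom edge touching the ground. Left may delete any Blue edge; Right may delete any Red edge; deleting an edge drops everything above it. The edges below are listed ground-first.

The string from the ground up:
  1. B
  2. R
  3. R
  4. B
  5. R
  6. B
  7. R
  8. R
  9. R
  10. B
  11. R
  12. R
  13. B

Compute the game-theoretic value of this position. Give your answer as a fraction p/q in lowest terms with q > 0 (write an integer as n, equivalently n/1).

Recurse on prefixes of the 13-edge string B R R B R B R R R B R R B:
val_1 [B]  L=[0]  R=[—]  = 1
val_2 [BR]  L=[0]  R=[1]  = 1/2
val_3 [BRR]  L=[0]  R=[1/2; 1]  = 1/4
val_4 [BRRB]  L=[0; 1/4]  R=[1/2; 1]  = 3/8
val_5 [BRRBR]  L=[0; 1/4]  R=[3/8; 1/2; 1]  = 5/16
val_6 [BRRBRB]  L=[0; 1/4; 5/16]  R=[3/8; 1/2; 1]  = 11/32
val_7 [BRRBRBR]  L=[0; 1/4; 5/16]  R=[11/32; 3/8; 1/2; 1]  = 21/64
val_8 [BRRBRBRR]  L=[0; 1/4; 5/16]  R=[21/64; 11/32; 3/8; 1/2; 1]  = 41/128
val_9 [BRRBRBRRR]  L=[0; 1/4; 5/16]  R=[41/128; 21/64; 11/32; 3/8; 1/2; 1]  = 81/256
val_10 [BRRBRBRRRB]  L=[0; 1/4; 5/16; 81/256]  R=[41/128; 21/64; 11/32; 3/8; 1/2; 1]  = 163/512
val_11 [BRRBRBRRRBR]  L=[0; 1/4; 5/16; 81/256]  R=[163/512; 41/128; 21/64; 11/32; 3/8; 1/2; 1]  = 325/1024
val_12 [BRRBRBRRRBRR]  L=[0; 1/4; 5/16; 81/256]  R=[325/1024; 163/512; 41/128; 21/64; 11/32; 3/8; 1/2; 1]  = 649/2048
val_13 [BRRBRBRRRBRRB]  L=[0; 1/4; 5/16; 81/256; 649/2048]  R=[325/1024; 163/512; 41/128; 21/64; 11/32; 3/8; 1/2; 1]  = 1299/4096

1299/4096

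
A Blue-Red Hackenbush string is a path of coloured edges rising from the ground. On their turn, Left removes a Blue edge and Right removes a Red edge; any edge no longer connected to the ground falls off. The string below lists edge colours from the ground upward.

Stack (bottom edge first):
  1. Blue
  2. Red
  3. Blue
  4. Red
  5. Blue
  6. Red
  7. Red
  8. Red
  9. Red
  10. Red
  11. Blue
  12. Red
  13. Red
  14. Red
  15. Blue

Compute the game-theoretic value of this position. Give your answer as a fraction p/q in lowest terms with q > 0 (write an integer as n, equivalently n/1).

Build v(s[:k]) for k = 1..15, string s = Blue Red Blue Red Blue Red Red Red Red Red Blue Red Red Red Blue.
1 of 15 · B · max L 0 · min R +∞ — 1
2 of 15 · BR · max L 0 · min R 1 — 1/2
3 of 15 · BRB · max L 1/2 · min R 1 — 3/4
4 of 15 · BRBR · max L 1/2 · min R 3/4 — 5/8
5 of 15 · BRBRB · max L 5/8 · min R 3/4 — 11/16
6 of 15 · BRBRBR · max L 5/8 · min R 11/16 — 21/32
7 of 15 · BRBRBRR · max L 5/8 · min R 21/32 — 41/64
8 of 15 · BRBRBRRR · max L 5/8 · min R 41/64 — 81/128
9 of 15 · BRBRBRRRR · max L 5/8 · min R 81/128 — 161/256
10 of 15 · BRBRBRRRRR · max L 5/8 · min R 161/256 — 321/512
11 of 15 · BRBRBRRRRRB · max L 321/512 · min R 161/256 — 643/1024
12 of 15 · BRBRBRRRRRBR · max L 321/512 · min R 643/1024 — 1285/2048
13 of 15 · BRBRBRRRRRBRR · max L 321/512 · min R 1285/2048 — 2569/4096
14 of 15 · BRBRBRRRRRBRRR · max L 321/512 · min R 2569/4096 — 5137/8192
15 of 15 · BRBRBRRRRRBRRRB · max L 5137/8192 · min R 2569/4096 — 10275/16384

10275/16384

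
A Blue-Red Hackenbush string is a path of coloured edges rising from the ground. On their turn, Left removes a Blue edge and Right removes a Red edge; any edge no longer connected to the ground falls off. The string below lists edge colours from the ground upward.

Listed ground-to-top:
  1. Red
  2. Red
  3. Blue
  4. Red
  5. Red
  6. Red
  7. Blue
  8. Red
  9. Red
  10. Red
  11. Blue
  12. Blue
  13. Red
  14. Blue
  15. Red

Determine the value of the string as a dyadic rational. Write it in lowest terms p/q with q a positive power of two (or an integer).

v(R) = { ∅ | 0 } — -1
v(RR) = { ∅ | -1 0 } — -2
v(RRB) = { -2 | -1 0 } — -3/2
v(RRBR) = { -2 | -3/2 -1 0 } — -7/4
v(RRBRR) = { -2 | -7/4 -3/2 -1 0 } — -15/8
v(RRBRRR) = { -2 | -15/8 -7/4 -3/2 -1 0 } — -31/16
v(RRBRRRB) = { -2 -31/16 | -15/8 -7/4 -3/2 -1 0 } — -61/32
v(RRBRRRBR) = { -2 -31/16 | -61/32 -15/8 -7/4 -3/2 -1 0 } — -123/64
v(RRBRRRBRR) = { -2 -31/16 | -123/64 -61/32 -15/8 -7/4 -3/2 -1 0 } — -247/128
v(RRBRRRBRRR) = { -2 -31/16 | -247/128 -123/64 -61/32 -15/8 -7/4 -3/2 -1 0 } — -495/256
v(RRBRRRBRRRB) = { -2 -31/16 -495/256 | -247/128 -123/64 -61/32 -15/8 -7/4 -3/2 -1 0 } — -989/512
v(RRBRRRBRRRBB) = { -2 -31/16 -495/256 -989/512 | -247/128 -123/64 -61/32 -15/8 -7/4 -3/2 -1 0 } — -1977/1024
v(RRBRRRBRRRBBR) = { -2 -31/16 -495/256 -989/512 | -1977/1024 -247/128 -123/64 -61/32 -15/8 -7/4 -3/2 -1 0 } — -3955/2048
v(RRBRRRBRRRBBRB) = { -2 -31/16 -495/256 -989/512 -3955/2048 | -1977/1024 -247/128 -123/64 -61/32 -15/8 -7/4 -3/2 -1 0 } — -7909/4096
v(RRBRRRBRRRBBRBR) = { -2 -31/16 -495/256 -989/512 -3955/2048 | -7909/4096 -1977/1024 -247/128 -123/64 -61/32 -15/8 -7/4 -3/2 -1 0 } — -15819/8192

-15819/8192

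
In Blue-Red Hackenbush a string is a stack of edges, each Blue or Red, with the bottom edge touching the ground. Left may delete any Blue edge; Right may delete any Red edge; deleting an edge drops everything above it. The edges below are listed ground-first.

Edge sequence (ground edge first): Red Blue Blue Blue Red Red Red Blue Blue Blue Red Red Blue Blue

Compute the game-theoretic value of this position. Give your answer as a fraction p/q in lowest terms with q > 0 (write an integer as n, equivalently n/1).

step 1: add Red to get R; options L={ ∅ } R={ 0 } → -1
step 2: add Blue to get RB; options L={ -1 } R={ 0 } → -1/2
step 3: add Blue to get RBB; options L={ -1 -1/2 } R={ 0 } → -1/4
step 4: add Blue to get RBBB; options L={ -1 -1/2 -1/4 } R={ 0 } → -1/8
step 5: add Red to get RBBBR; options L={ -1 -1/2 -1/4 } R={ -1/8 0 } → -3/16
step 6: add Red to get RBBBRR; options L={ -1 -1/2 -1/4 } R={ -3/16 -1/8 0 } → -7/32
step 7: add Red to get RBBBRRR; options L={ -1 -1/2 -1/4 } R={ -7/32 -3/16 -1/8 0 } → -15/64
step 8: add Blue to get RBBBRRRB; options L={ -1 -1/2 -1/4 -15/64 } R={ -7/32 -3/16 -1/8 0 } → -29/128
step 9: add Blue to get RBBBRRRBB; options L={ -1 -1/2 -1/4 -15/64 -29/128 } R={ -7/32 -3/16 -1/8 0 } → -57/256
step 10: add Blue to get RBBBRRRBBB; options L={ -1 -1/2 -1/4 -15/64 -29/128 -57/256 } R={ -7/32 -3/16 -1/8 0 } → -113/512
step 11: add Red to get RBBBRRRBBBR; options L={ -1 -1/2 -1/4 -15/64 -29/128 -57/256 } R={ -113/512 -7/32 -3/16 -1/8 0 } → -227/1024
step 12: add Red to get RBBBRRRBBBRR; options L={ -1 -1/2 -1/4 -15/64 -29/128 -57/256 } R={ -227/1024 -113/512 -7/32 -3/16 -1/8 0 } → -455/2048
step 13: add Blue to get RBBBRRRBBBRRB; options L={ -1 -1/2 -1/4 -15/64 -29/128 -57/256 -455/2048 } R={ -227/1024 -113/512 -7/32 -3/16 -1/8 0 } → -909/4096
step 14: add Blue to get RBBBRRRBBBRRBB; options L={ -1 -1/2 -1/4 -15/64 -29/128 -57/256 -455/2048 -909/4096 } R={ -227/1024 -113/512 -7/32 -3/16 -1/8 0 } → -1817/8192

-1817/8192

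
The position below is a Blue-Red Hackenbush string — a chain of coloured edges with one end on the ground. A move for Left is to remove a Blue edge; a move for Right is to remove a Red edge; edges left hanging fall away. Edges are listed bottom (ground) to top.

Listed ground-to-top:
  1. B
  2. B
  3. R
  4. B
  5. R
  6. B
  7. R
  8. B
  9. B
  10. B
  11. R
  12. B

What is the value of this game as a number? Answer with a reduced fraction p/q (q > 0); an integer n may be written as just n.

B: Left { 0 }, Right {  } -> simplest 1
BB: Left { 0 1 }, Right {  } -> simplest 2
BBR: Left { 0 1 }, Right { 2 } -> simplest 3/2
BBRB: Left { 0 1 3/2 }, Right { 2 } -> simplest 7/4
BBRBR: Left { 0 1 3/2 }, Right { 7/4 2 } -> simplest 13/8
BBRBRB: Left { 0 1 3/2 13/8 }, Right { 7/4 2 } -> simplest 27/16
BBRBRBR: Left { 0 1 3/2 13/8 }, Right { 27/16 7/4 2 } -> simplest 53/32
BBRBRBRB: Left { 0 1 3/2 13/8 53/32 }, Right { 27/16 7/4 2 } -> simplest 107/64
BBRBRBRBB: Left { 0 1 3/2 13/8 53/32 107/64 }, Right { 27/16 7/4 2 } -> simplest 215/128
BBRBRBRBBB: Left { 0 1 3/2 13/8 53/32 107/64 215/128 }, Right { 27/16 7/4 2 } -> simplest 431/256
BBRBRBRBBBR: Left { 0 1 3/2 13/8 53/32 107/64 215/128 }, Right { 431/256 27/16 7/4 2 } -> simplest 861/512
BBRBRBRBBBRB: Left { 0 1 3/2 13/8 53/32 107/64 215/128 861/512 }, Right { 431/256 27/16 7/4 2 } -> simplest 1723/1024

1723/1024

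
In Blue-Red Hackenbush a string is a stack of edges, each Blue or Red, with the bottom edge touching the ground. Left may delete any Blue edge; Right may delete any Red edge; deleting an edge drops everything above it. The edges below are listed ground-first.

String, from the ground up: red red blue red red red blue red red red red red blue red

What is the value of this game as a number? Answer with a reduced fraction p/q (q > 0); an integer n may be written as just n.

Prefix values for red red blue red red red blue red red red red red blue red via {L|R} + simplicity:
edge 1 of 14 (red): { — | 0 } → -1
edge 2 of 14 (red): { — | -1; 0 } → -2
edge 3 of 14 (blue): { -2 | -1; 0 } → -3/2
edge 4 of 14 (red): { -2 | -3/2; -1; 0 } → -7/4
edge 5 of 14 (red): { -2 | -7/4; -3/2; -1; 0 } → -15/8
edge 6 of 14 (red): { -2 | -15/8; -7/4; -3/2; -1; 0 } → -31/16
edge 7 of 14 (blue): { -2; -31/16 | -15/8; -7/4; -3/2; -1; 0 } → -61/32
edge 8 of 14 (red): { -2; -31/16 | -61/32; -15/8; -7/4; -3/2; -1; 0 } → -123/64
edge 9 of 14 (red): { -2; -31/16 | -123/64; -61/32; -15/8; -7/4; -3/2; -1; 0 } → -247/128
edge 10 of 14 (red): { -2; -31/16 | -247/128; -123/64; -61/32; -15/8; -7/4; -3/2; -1; 0 } → -495/256
edge 11 of 14 (red): { -2; -31/16 | -495/256; -247/128; -123/64; -61/32; -15/8; -7/4; -3/2; -1; 0 } → -991/512
edge 12 of 14 (red): { -2; -31/16 | -991/512; -495/256; -247/128; -123/64; -61/32; -15/8; -7/4; -3/2; -1; 0 } → -1983/1024
edge 13 of 14 (blue): { -2; -31/16; -1983/1024 | -991/512; -495/256; -247/128; -123/64; -61/32; -15/8; -7/4; -3/2; -1; 0 } → -3965/2048
edge 14 of 14 (red): { -2; -31/16; -1983/1024 | -3965/2048; -991/512; -495/256; -247/128; -123/64; -61/32; -15/8; -7/4; -3/2; -1; 0 } → -7931/4096

-7931/4096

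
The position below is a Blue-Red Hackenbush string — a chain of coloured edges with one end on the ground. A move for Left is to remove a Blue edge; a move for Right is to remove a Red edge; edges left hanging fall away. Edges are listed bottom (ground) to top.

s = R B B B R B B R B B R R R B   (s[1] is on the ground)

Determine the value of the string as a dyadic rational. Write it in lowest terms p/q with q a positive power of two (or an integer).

step 1: add R to get R; options L={ none } R={ 0 } = -1
step 2: add B to get RB; options L={ -1 } R={ 0 } = -1/2
step 3: add B to get RBB; options L={ -1, -1/2 } R={ 0 } = -1/4
step 4: add B to get RBBB; options L={ -1, -1/2, -1/4 } R={ 0 } = -1/8
step 5: add R to get RBBBR; options L={ -1, -1/2, -1/4 } R={ -1/8, 0 } = -3/16
step 6: add B to get RBBBRB; options L={ -1, -1/2, -1/4, -3/16 } R={ -1/8, 0 } = -5/32
step 7: add B to get RBBBRBB; options L={ -1, -1/2, -1/4, -3/16, -5/32 } R={ -1/8, 0 } = -9/64
step 8: add R to get RBBBRBBR; options L={ -1, -1/2, -1/4, -3/16, -5/32 } R={ -9/64, -1/8, 0 } = -19/128
step 9: add B to get RBBBRBBRB; options L={ -1, -1/2, -1/4, -3/16, -5/32, -19/128 } R={ -9/64, -1/8, 0 } = -37/256
step 10: add B to get RBBBRBBRBB; options L={ -1, -1/2, -1/4, -3/16, -5/32, -19/128, -37/256 } R={ -9/64, -1/8, 0 } = -73/512
step 11: add R to get RBBBRBBRBBR; options L={ -1, -1/2, -1/4, -3/16, -5/32, -19/128, -37/256 } R={ -73/512, -9/64, -1/8, 0 } = -147/1024
step 12: add R to get RBBBRBBRBBRR; options L={ -1, -1/2, -1/4, -3/16, -5/32, -19/128, -37/256 } R={ -147/1024, -73/512, -9/64, -1/8, 0 } = -295/2048
step 13: add R to get RBBBRBBRBBRRR; options L={ -1, -1/2, -1/4, -3/16, -5/32, -19/128, -37/256 } R={ -295/2048, -147/1024, -73/512, -9/64, -1/8, 0 } = -591/4096
step 14: add B to get RBBBRBBRBBRRRB; options L={ -1, -1/2, -1/4, -3/16, -5/32, -19/128, -37/256, -591/4096 } R={ -295/2048, -147/1024, -73/512, -9/64, -1/8, 0 } = -1181/8192

-1181/8192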